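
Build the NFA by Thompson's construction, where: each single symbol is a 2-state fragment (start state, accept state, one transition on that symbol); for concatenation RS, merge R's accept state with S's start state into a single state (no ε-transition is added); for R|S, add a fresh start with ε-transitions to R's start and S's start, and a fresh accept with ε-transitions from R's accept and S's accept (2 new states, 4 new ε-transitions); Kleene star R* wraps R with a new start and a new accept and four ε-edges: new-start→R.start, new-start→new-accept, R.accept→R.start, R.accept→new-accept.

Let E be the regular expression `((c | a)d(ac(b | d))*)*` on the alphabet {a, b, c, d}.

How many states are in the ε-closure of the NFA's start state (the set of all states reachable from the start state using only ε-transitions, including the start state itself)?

5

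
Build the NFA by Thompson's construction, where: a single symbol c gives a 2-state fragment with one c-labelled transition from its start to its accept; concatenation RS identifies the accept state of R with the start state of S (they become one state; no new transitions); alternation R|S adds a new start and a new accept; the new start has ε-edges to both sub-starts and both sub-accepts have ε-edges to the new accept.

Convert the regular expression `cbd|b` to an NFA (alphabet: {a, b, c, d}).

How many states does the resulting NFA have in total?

8

Per subexpression:
Each of the 4 symbol leaves contributes a 2-state fragment.
  cbd → 4 states
  cbd|b → 8 states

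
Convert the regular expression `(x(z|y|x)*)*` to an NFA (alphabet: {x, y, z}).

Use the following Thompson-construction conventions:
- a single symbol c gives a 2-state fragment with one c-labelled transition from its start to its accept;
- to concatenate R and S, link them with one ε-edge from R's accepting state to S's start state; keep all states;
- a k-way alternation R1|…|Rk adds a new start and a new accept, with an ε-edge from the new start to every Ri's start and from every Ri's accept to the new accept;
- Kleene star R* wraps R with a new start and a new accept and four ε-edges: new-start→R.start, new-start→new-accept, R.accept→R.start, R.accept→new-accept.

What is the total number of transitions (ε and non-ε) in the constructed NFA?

Recursing over subexpressions:
Each of the 4 symbol leaves contributes 1 transition (1 symbol, 0 ε).
  z|y|x — 9 transitions (3 symbol, 6 ε)
  (z|y|x)* — 13 transitions (3 symbol, 10 ε)
  x(z|y|x)* — 15 transitions (4 symbol, 11 ε)
  (x(z|y|x)*)* — 19 transitions (4 symbol, 15 ε)

19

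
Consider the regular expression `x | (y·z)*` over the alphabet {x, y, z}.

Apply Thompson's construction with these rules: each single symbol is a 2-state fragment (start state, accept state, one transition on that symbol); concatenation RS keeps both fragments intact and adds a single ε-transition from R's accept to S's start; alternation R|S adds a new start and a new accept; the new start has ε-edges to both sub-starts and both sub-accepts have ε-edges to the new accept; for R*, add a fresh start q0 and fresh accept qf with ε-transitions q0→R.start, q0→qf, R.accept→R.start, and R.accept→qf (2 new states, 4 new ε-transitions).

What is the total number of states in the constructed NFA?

Building bottom-up:
Each of the 3 symbol leaves contributes a 2-state fragment.
  y·z — 4 states
  (y·z)* — 6 states
  x | (y·z)* — 10 states

10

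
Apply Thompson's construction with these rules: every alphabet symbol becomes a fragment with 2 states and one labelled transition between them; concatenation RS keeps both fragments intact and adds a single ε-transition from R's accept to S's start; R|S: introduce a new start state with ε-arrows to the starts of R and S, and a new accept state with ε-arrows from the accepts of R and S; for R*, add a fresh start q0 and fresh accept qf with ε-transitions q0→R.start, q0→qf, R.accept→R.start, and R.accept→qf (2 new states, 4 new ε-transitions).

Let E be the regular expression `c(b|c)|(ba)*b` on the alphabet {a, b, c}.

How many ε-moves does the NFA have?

15

Building bottom-up:
Each of the 6 symbol leaves contributes 0 ε-transitions.
  b|c — 4 ε-transitions
  c(b|c) — 5 ε-transitions
  ba — 1 ε-transition
  (ba)* — 5 ε-transitions
  (ba)*b — 6 ε-transitions
  c(b|c)|(ba)*b — 15 ε-transitions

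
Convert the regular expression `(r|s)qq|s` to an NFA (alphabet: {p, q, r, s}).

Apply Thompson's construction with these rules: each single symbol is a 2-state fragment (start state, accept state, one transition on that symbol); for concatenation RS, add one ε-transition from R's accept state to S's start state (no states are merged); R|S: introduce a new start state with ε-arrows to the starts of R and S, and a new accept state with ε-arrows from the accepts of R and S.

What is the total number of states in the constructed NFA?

Recursing over subexpressions:
Each of the 5 symbol leaves contributes a 2-state fragment.
  r|s : 6 states
  (r|s)qq : 10 states
  (r|s)qq|s : 14 states

14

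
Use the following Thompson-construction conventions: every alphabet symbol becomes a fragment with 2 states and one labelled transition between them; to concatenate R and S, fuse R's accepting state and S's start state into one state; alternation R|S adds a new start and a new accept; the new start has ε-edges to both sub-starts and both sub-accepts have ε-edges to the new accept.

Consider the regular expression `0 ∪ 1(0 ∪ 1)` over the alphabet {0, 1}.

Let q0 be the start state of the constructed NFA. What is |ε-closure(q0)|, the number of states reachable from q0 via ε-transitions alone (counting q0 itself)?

Let C(F) = |ε-closure(F.start)| within fragment F, and note whether F accepts ε. Symbol fragments have C = 1 and do not accept ε. Then:
  0 ∪ 1 → C = 1 + 1 + 1 = 3 (the new accept is not ε-reachable since no branch accepts ε)
  1(0 ∪ 1) → C equals the left operand's closure size = 1 (its accept is not ε-reachable, so the closure stops there)
  0 ∪ 1(0 ∪ 1) → C = 1 + 1 + 1 = 3 (the new accept is not ε-reachable since no branch accepts ε)

3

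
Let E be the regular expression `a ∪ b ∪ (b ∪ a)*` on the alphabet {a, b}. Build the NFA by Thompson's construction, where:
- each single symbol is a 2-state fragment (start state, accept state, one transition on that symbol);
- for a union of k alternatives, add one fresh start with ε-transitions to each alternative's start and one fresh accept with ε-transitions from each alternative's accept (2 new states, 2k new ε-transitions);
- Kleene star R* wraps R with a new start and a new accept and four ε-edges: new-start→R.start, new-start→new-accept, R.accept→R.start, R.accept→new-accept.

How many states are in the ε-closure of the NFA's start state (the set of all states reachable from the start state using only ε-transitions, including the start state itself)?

Compute the ε-closure size of each fragment's start state recursively; a symbol fragment's start has no outgoing ε-edge, so its closure is just itself (size 1).
  b ∪ a → new start ε-reaches every alternative's start; none of them accept ε, so the new accept is not reached: |ε-closure| = 1 + 1 + 1 = 3
  (b ∪ a)* → the star's fresh start ε-reaches both the body's start and the fresh accept: |ε-closure| = 2 + 3 = 5
  a ∪ b ∪ (b ∪ a)* → new start ε-reaches every alternative's start; at least one alternative accepts ε, so the union's new accept is reached too: |ε-closure| = 1 + 1 + 1 + 5 + 1 = 9

9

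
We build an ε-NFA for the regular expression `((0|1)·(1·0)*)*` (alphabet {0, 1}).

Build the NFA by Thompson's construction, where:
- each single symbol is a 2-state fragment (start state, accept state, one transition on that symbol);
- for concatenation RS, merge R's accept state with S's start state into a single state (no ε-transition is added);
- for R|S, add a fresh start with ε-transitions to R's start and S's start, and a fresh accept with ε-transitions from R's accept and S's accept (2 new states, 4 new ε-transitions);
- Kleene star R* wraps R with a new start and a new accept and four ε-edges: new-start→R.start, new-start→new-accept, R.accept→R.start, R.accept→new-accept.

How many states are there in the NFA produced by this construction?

Per subexpression:
Each of the 4 symbol leaves contributes a 2-state fragment.
  0|1 — 6 states
  1·0 — 3 states
  (1·0)* — 5 states
  (0|1)·(1·0)* — 10 states
  ((0|1)·(1·0)*)* — 12 states

12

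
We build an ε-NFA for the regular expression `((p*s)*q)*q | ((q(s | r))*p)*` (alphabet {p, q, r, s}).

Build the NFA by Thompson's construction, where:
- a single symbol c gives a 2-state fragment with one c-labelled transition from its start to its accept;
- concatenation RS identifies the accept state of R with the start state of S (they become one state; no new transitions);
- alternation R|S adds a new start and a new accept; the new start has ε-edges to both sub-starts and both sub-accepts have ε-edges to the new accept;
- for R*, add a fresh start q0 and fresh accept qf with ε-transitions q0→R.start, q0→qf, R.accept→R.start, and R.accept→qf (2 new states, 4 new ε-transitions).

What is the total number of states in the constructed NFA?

Recursing over subexpressions:
Each of the 8 symbol leaves contributes a 2-state fragment.
  p* = 4 states
  p*s = 5 states
  (p*s)* = 7 states
  (p*s)*q = 8 states
  ((p*s)*q)* = 10 states
  ((p*s)*q)*q = 11 states
  s | r = 6 states
  q(s | r) = 7 states
  (q(s | r))* = 9 states
  (q(s | r))*p = 10 states
  ((q(s | r))*p)* = 12 states
  ((p*s)*q)*q | ((q(s | r))*p)* = 25 states

25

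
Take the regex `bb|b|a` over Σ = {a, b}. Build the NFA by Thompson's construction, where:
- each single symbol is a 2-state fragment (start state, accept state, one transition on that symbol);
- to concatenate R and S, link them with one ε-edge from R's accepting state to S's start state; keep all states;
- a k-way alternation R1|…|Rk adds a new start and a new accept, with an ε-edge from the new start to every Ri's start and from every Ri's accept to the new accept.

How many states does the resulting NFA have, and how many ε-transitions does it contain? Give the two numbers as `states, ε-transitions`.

10, 7

Recursing over subexpressions:
Each of the 4 symbol leaves contributes 2 states and 0 ε-transitions.
  bb — 4 states, 1 ε-transition
  bb|b|a — 10 states, 7 ε-transitions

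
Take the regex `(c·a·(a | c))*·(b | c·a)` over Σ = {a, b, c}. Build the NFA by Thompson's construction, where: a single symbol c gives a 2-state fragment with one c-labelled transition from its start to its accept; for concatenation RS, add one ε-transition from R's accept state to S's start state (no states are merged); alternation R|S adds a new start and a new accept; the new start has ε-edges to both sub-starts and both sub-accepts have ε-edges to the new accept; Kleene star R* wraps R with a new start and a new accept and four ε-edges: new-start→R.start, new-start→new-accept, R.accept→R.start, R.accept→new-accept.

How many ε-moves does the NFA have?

Recursing over subexpressions:
Each of the 7 symbol leaves contributes 0 ε-transitions.
  a | c — 4 ε-transitions
  c·a·(a | c) — 6 ε-transitions
  (c·a·(a | c))* — 10 ε-transitions
  c·a — 1 ε-transition
  b | c·a — 5 ε-transitions
  (c·a·(a | c))*·(b | c·a) — 16 ε-transitions

16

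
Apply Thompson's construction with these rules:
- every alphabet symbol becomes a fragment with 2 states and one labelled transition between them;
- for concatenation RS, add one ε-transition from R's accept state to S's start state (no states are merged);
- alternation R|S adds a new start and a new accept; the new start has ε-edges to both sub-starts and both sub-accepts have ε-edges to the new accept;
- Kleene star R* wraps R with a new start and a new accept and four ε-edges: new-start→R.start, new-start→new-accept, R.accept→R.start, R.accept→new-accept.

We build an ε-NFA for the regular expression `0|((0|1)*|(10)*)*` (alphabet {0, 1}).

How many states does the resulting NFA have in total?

22

Recursing over subexpressions:
Each of the 5 symbol leaves contributes a 2-state fragment.
  0|1 = 6 states
  (0|1)* = 8 states
  10 = 4 states
  (10)* = 6 states
  (0|1)*|(10)* = 16 states
  ((0|1)*|(10)*)* = 18 states
  0|((0|1)*|(10)*)* = 22 states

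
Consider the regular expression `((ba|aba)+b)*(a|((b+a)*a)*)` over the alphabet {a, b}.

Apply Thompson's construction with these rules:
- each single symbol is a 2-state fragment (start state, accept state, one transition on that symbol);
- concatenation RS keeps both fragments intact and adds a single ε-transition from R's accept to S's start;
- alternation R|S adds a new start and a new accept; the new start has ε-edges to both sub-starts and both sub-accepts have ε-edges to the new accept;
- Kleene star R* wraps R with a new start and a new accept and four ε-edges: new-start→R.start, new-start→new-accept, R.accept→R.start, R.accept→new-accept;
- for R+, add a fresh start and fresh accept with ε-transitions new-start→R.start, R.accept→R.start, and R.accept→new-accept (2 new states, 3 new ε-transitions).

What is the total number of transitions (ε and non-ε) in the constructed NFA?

43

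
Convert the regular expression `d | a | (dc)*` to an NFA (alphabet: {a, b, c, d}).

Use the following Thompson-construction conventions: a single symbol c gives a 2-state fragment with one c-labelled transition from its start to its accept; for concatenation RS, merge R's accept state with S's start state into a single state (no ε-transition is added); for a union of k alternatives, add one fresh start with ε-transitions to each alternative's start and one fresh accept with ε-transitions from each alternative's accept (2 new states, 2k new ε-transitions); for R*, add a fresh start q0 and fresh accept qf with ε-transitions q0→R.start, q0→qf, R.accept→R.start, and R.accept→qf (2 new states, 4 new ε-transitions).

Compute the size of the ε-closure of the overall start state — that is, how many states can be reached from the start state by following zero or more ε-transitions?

Let C(F) = |ε-closure(F.start)| within fragment F, and note whether F accepts ε. Symbol fragments have C = 1 and do not accept ε. Then:
  dc — same as the first factor's closure: |ε-closure| = 1
  (dc)* — new start has ε-edges to the inner start and to the new accept, so |ε-closure| = 2 + 1 = 3
  d | a | (dc)* — new start ε-reaches every alternative's start; at least one alternative accepts ε, so the union's new accept is reached too: |ε-closure| = 1 + 1 + 1 + 3 + 1 = 7

7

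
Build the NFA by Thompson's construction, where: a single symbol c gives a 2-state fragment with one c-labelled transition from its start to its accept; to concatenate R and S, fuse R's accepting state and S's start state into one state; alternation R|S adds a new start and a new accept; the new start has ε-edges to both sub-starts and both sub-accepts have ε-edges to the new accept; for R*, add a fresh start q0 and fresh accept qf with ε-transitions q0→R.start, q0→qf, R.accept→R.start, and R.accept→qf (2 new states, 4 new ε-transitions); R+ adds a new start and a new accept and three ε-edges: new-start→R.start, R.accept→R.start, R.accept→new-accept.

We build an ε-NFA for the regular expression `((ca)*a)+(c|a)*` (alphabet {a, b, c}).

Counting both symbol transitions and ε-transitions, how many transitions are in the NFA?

By structural recursion:
Each of the 5 symbol leaves contributes 1 transition (1 symbol, 0 ε).
  ca → 2 transitions (2 symbol, 0 ε)
  (ca)* → 6 transitions (2 symbol, 4 ε)
  (ca)*a → 7 transitions (3 symbol, 4 ε)
  ((ca)*a)+ → 10 transitions (3 symbol, 7 ε)
  c|a → 6 transitions (2 symbol, 4 ε)
  (c|a)* → 10 transitions (2 symbol, 8 ε)
  ((ca)*a)+(c|a)* → 20 transitions (5 symbol, 15 ε)

20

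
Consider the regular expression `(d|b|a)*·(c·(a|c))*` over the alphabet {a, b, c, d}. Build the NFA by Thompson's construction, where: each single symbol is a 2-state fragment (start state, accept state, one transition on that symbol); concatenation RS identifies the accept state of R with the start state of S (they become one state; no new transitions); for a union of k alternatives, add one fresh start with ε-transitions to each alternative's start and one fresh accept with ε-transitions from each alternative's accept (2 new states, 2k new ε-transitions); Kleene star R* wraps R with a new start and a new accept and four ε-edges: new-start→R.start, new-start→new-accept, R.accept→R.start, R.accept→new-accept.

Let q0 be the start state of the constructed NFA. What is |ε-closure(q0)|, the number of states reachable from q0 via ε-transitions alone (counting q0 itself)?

8

Compute the ε-closure size of each fragment's start state recursively; a symbol fragment's start has no outgoing ε-edge, so its closure is just itself (size 1).
  d|b|a — |closure| = 1 + 1 + 1 + 1 = 4 (the new accept is not ε-reachable since no branch accepts ε)
  (d|b|a)* — new start has ε-edges to the inner start and to the new accept, so |closure| = 2 + 4 = 6
  a|c — |closure| = 1 + 1 + 1 = 3 (the new accept is not ε-reachable since no branch accepts ε)
  c·(a|c) — same as the first factor's closure: |closure| = 1
  (c·(a|c))* — the star's fresh start ε-reaches both the body's start and the fresh accept: |closure| = 2 + 1 = 3
  (d|b|a)*·(c·(a|c))* — the left operand accepts ε, so the closure extends into the next operand (the shared merged state is already counted); |closure| = 6 + (3−1) = 8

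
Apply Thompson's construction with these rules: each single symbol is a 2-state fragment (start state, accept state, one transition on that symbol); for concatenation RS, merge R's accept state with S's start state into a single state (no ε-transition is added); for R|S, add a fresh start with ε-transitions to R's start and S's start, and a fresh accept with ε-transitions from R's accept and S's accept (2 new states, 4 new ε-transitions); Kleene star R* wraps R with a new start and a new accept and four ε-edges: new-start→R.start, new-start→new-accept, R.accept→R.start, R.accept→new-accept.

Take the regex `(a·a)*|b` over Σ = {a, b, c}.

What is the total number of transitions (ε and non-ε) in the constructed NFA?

Bottom-up over the parse tree:
Each of the 3 symbol leaves contributes 1 transition (1 symbol, 0 ε).
  a·a = 2 transitions (2 symbol, 0 ε)
  (a·a)* = 6 transitions (2 symbol, 4 ε)
  (a·a)*|b = 11 transitions (3 symbol, 8 ε)

11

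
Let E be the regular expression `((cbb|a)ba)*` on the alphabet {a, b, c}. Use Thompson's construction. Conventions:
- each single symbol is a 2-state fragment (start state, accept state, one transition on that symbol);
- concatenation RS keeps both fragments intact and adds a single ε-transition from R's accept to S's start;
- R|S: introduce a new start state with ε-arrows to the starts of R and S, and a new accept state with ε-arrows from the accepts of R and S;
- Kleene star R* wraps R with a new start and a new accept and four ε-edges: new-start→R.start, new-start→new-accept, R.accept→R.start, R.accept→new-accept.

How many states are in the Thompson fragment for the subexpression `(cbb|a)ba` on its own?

14

Fragment for `(cbb|a)ba`:
Each of the 6 symbol leaves contributes a 2-state fragment.
  cbb : 6 states
  cbb|a : 10 states
  (cbb|a)ba : 14 states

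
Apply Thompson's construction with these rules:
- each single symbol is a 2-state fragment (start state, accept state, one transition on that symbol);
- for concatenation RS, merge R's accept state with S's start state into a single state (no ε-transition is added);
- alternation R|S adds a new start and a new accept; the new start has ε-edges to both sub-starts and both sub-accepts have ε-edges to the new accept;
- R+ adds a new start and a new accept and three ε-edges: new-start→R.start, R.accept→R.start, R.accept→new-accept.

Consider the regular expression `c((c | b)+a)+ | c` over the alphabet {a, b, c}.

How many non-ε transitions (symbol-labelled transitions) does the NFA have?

5

By structural recursion:
Each of the 5 symbol leaves contributes exactly 1 symbol transition.
  c | b : 2 symbol transitions
  (c | b)+ : 2 symbol transitions
  (c | b)+a : 3 symbol transitions
  ((c | b)+a)+ : 3 symbol transitions
  c((c | b)+a)+ : 4 symbol transitions
  c((c | b)+a)+ | c : 5 symbol transitions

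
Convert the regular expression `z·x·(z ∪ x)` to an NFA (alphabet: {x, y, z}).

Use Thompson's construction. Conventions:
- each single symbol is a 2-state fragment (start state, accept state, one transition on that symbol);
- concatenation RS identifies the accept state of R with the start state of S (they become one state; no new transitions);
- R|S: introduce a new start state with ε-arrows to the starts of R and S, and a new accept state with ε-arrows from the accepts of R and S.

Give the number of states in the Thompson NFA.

Bottom-up over the parse tree:
Each of the 4 symbol leaves contributes a 2-state fragment.
  z ∪ x = 6 states
  z·x·(z ∪ x) = 8 states

8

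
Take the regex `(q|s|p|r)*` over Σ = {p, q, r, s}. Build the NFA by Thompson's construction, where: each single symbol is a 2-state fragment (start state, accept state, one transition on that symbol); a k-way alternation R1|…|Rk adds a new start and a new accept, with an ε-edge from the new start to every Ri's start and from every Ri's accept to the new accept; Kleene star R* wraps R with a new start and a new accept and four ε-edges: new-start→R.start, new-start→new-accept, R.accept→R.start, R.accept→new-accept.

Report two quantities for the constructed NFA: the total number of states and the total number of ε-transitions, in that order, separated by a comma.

Bottom-up over the parse tree:
Each of the 4 symbol leaves contributes 2 states and 0 ε-transitions.
  q|s|p|r : 10 states, 8 ε-transitions
  (q|s|p|r)* : 12 states, 12 ε-transitions

12, 12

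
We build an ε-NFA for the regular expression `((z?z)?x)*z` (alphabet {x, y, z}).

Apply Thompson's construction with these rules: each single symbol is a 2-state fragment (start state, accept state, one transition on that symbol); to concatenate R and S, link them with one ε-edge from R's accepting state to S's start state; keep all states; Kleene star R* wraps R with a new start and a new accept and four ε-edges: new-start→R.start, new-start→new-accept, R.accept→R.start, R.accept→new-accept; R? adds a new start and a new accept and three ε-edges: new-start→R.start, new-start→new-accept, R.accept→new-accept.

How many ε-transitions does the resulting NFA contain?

Building bottom-up:
Each of the 4 symbol leaves contributes 0 ε-transitions.
  z? : 3 ε-transitions
  z?z : 4 ε-transitions
  (z?z)? : 7 ε-transitions
  (z?z)?x : 8 ε-transitions
  ((z?z)?x)* : 12 ε-transitions
  ((z?z)?x)*z : 13 ε-transitions

13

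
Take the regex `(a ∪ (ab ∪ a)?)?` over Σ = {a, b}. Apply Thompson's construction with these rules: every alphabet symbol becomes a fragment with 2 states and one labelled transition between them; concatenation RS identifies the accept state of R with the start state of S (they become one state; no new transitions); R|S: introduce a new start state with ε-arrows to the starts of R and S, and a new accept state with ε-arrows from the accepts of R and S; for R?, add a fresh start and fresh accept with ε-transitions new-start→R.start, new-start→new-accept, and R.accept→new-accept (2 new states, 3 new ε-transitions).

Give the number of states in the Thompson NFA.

15

Building bottom-up:
Each of the 4 symbol leaves contributes a 2-state fragment.
  ab — 3 states
  ab ∪ a — 7 states
  (ab ∪ a)? — 9 states
  a ∪ (ab ∪ a)? — 13 states
  (a ∪ (ab ∪ a)?)? — 15 states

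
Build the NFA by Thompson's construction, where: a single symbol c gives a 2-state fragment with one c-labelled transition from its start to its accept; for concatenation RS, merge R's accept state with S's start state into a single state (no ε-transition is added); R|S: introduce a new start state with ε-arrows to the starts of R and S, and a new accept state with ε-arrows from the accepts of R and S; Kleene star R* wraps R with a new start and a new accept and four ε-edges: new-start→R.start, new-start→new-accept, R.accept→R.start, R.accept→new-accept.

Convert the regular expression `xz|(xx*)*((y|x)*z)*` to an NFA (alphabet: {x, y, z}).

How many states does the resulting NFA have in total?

Bottom-up over the parse tree:
Each of the 7 symbol leaves contributes a 2-state fragment.
  xz — 3 states
  x* — 4 states
  xx* — 5 states
  (xx*)* — 7 states
  y|x — 6 states
  (y|x)* — 8 states
  (y|x)*z — 9 states
  ((y|x)*z)* — 11 states
  (xx*)*((y|x)*z)* — 17 states
  xz|(xx*)*((y|x)*z)* — 22 states

22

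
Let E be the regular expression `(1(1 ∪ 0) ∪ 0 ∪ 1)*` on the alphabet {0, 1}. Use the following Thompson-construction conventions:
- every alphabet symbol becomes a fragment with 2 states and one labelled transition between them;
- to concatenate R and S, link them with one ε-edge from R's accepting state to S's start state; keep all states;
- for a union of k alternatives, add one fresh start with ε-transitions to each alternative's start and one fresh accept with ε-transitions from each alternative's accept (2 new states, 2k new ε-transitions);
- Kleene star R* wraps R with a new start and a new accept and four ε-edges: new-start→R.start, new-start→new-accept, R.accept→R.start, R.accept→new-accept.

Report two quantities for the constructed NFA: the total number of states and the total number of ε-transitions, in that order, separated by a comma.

By structural recursion:
Each of the 5 symbol leaves contributes 2 states and 0 ε-transitions.
  1 ∪ 0 → 6 states, 4 ε-transitions
  1(1 ∪ 0) → 8 states, 5 ε-transitions
  1(1 ∪ 0) ∪ 0 ∪ 1 → 14 states, 11 ε-transitions
  (1(1 ∪ 0) ∪ 0 ∪ 1)* → 16 states, 15 ε-transitions

16, 15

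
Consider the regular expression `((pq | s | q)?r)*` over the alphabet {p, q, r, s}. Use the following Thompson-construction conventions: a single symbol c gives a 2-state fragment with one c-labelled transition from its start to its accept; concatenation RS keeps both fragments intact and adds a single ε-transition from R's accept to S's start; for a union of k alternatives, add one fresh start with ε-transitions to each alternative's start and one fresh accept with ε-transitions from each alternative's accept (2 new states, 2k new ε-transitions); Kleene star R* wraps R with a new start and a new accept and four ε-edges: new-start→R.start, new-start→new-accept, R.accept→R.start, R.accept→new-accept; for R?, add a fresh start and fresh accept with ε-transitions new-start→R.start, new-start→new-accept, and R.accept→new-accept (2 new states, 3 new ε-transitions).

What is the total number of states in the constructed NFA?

Bottom-up over the parse tree:
Each of the 5 symbol leaves contributes a 2-state fragment.
  pq : 4 states
  pq | s | q : 10 states
  (pq | s | q)? : 12 states
  (pq | s | q)?r : 14 states
  ((pq | s | q)?r)* : 16 states

16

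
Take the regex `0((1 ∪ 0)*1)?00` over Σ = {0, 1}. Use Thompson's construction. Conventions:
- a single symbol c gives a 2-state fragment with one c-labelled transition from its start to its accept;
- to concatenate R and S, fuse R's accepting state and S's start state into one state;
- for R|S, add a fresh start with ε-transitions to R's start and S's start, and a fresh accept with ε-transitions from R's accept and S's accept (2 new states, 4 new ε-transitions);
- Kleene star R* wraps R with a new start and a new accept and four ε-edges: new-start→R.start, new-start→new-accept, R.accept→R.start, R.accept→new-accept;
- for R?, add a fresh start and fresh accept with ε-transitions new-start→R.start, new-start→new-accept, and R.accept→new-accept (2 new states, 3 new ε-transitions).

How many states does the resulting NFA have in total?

By structural recursion:
Each of the 6 symbol leaves contributes a 2-state fragment.
  1 ∪ 0 = 6 states
  (1 ∪ 0)* = 8 states
  (1 ∪ 0)*1 = 9 states
  ((1 ∪ 0)*1)? = 11 states
  0((1 ∪ 0)*1)?00 = 14 states

14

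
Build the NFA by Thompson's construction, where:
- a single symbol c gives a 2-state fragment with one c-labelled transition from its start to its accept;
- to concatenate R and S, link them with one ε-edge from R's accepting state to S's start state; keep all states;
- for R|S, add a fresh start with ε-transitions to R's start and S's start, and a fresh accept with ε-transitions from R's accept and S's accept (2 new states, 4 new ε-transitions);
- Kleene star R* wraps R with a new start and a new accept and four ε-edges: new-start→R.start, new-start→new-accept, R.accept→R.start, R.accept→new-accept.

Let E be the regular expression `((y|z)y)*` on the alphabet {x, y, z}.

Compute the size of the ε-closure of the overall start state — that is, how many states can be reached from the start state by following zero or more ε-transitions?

Let C(F) = |ε-closure(F.start)| within fragment F, and note whether F accepts ε. Symbol fragments have C = 1 and do not accept ε. Then:
  y|z — C = 1 + 1 + 1 = 3 (the new accept is not ε-reachable since no branch accepts ε)
  (y|z)y — C equals the left operand's closure size = 3 (its accept is not ε-reachable, so the closure stops there)
  ((y|z)y)* — new start has ε-edges to the inner start and to the new accept, so C = 2 + 3 = 5

5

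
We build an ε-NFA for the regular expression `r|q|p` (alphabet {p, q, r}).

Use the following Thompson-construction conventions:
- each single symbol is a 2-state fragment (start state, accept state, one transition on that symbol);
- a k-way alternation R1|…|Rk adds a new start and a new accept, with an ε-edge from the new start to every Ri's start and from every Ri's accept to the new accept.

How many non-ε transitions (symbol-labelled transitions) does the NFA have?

3

Bottom-up over the parse tree:
Each of the 3 symbol leaves contributes exactly 1 symbol transition.
  r|q|p — 3 symbol transitions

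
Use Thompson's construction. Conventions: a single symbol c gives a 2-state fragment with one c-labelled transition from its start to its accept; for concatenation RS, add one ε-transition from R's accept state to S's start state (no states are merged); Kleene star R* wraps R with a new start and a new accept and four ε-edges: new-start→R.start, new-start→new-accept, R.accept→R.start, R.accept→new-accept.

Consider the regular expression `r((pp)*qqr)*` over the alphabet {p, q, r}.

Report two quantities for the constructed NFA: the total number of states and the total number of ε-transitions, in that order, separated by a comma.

16, 13

Per subexpression:
Each of the 6 symbol leaves contributes 2 states and 0 ε-transitions.
  pp — 4 states, 1 ε-transition
  (pp)* — 6 states, 5 ε-transitions
  (pp)*qqr — 12 states, 8 ε-transitions
  ((pp)*qqr)* — 14 states, 12 ε-transitions
  r((pp)*qqr)* — 16 states, 13 ε-transitions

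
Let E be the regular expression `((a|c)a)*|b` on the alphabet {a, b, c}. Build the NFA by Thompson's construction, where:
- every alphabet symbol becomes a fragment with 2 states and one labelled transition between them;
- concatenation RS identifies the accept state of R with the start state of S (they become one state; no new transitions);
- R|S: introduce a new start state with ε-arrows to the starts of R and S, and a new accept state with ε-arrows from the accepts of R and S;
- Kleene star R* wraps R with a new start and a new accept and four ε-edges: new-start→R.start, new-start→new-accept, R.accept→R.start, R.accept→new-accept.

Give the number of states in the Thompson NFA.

13

Bottom-up over the parse tree:
Each of the 4 symbol leaves contributes a 2-state fragment.
  a|c = 6 states
  (a|c)a = 7 states
  ((a|c)a)* = 9 states
  ((a|c)a)*|b = 13 states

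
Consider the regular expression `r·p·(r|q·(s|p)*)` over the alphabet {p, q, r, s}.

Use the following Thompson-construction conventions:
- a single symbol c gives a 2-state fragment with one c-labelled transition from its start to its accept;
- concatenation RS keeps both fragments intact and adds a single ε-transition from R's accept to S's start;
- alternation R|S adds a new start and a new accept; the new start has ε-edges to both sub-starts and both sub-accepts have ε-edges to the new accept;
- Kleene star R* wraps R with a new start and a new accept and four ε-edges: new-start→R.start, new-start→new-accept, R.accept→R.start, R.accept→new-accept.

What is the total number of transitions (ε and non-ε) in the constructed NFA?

By structural recursion:
Each of the 6 symbol leaves contributes 1 transition (1 symbol, 0 ε).
  s|p — 6 transitions (2 symbol, 4 ε)
  (s|p)* — 10 transitions (2 symbol, 8 ε)
  q·(s|p)* — 12 transitions (3 symbol, 9 ε)
  r|q·(s|p)* — 17 transitions (4 symbol, 13 ε)
  r·p·(r|q·(s|p)*) — 21 transitions (6 symbol, 15 ε)

21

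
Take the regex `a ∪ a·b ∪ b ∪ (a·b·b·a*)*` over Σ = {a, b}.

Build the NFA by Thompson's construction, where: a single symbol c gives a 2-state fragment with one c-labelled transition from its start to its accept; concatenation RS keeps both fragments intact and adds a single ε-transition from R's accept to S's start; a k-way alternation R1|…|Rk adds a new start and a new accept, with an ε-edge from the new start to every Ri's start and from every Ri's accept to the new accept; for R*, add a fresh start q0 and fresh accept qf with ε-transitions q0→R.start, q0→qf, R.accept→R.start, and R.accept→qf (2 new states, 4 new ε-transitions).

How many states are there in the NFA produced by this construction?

Building bottom-up:
Each of the 8 symbol leaves contributes a 2-state fragment.
  a·b → 4 states
  a* → 4 states
  a·b·b·a* → 10 states
  (a·b·b·a*)* → 12 states
  a ∪ a·b ∪ b ∪ (a·b·b·a*)* → 22 states

22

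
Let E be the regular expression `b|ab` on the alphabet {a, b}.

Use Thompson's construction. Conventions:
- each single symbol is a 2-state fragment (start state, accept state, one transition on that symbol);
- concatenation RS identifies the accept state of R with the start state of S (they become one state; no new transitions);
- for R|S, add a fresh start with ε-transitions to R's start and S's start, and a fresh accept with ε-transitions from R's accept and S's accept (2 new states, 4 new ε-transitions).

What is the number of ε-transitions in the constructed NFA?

4

By structural recursion:
Each of the 3 symbol leaves contributes 0 ε-transitions.
  ab → 0 ε-transitions
  b|ab → 4 ε-transitions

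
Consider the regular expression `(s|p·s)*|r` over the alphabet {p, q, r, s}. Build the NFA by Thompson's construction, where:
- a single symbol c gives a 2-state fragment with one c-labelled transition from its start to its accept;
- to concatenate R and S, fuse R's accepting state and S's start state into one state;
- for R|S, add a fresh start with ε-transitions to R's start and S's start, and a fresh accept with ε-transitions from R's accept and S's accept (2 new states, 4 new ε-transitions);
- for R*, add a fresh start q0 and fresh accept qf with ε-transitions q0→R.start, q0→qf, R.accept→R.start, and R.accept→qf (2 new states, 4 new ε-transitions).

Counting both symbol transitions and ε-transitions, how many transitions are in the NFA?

16

By structural recursion:
Each of the 4 symbol leaves contributes 1 transition (1 symbol, 0 ε).
  p·s : 2 transitions (2 symbol, 0 ε)
  s|p·s : 7 transitions (3 symbol, 4 ε)
  (s|p·s)* : 11 transitions (3 symbol, 8 ε)
  (s|p·s)*|r : 16 transitions (4 symbol, 12 ε)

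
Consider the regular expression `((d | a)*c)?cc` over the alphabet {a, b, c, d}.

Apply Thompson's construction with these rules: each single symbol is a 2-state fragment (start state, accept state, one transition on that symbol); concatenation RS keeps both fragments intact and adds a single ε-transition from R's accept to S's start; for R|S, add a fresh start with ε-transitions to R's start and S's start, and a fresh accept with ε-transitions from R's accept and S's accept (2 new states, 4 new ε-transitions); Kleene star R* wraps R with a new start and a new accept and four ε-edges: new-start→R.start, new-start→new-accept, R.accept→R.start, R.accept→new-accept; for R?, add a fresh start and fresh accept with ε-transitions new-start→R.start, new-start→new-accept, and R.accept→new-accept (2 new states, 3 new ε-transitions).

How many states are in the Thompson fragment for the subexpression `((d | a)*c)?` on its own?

12

Fragment for `((d | a)*c)?`:
Each of the 3 symbol leaves contributes a 2-state fragment.
  d | a → 6 states
  (d | a)* → 8 states
  (d | a)*c → 10 states
  ((d | a)*c)? → 12 states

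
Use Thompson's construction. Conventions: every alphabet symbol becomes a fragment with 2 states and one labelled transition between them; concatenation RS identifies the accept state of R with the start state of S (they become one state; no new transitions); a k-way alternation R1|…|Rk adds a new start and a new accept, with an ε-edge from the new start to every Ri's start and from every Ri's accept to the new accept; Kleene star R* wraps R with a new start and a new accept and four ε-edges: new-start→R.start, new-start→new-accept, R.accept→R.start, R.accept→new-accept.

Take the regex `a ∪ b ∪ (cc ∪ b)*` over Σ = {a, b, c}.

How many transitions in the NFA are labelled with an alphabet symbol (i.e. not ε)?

5

Bottom-up over the parse tree:
Each of the 5 symbol leaves contributes exactly 1 symbol transition.
  cc → 2 symbol transitions
  cc ∪ b → 3 symbol transitions
  (cc ∪ b)* → 3 symbol transitions
  a ∪ b ∪ (cc ∪ b)* → 5 symbol transitions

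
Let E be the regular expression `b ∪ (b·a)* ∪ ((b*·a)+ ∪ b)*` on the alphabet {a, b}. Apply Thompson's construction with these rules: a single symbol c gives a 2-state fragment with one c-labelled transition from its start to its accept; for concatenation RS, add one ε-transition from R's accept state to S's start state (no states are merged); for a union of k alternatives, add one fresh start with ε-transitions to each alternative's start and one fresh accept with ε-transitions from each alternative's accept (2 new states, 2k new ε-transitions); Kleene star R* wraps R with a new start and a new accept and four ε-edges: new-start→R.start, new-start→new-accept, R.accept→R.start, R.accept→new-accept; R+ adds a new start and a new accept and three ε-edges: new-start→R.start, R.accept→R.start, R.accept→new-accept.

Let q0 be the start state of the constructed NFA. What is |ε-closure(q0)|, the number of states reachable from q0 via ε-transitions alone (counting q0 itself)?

Let C(F) = |ε-closure(F.start)| within fragment F, and note whether F accepts ε. Symbol fragments have C = 1 and do not accept ε. Then:
  b·a — C equals the left operand's closure size = 1 (its accept is not ε-reachable, so the closure stops there)
  (b·a)* — the star's fresh start ε-reaches both the body's start and the fresh accept: C = 2 + 1 = 3
  b* — C = 1 (new start) + 1 (body) + 1 (new accept) = 3
  b*·a — the left operand accepts ε, so the closure extends into the next operand (via the concat ε-link); C = 3 + 1 = 4
  (b*·a)+ — C = 1 + 4 = 5 (the body doesn't accept ε, so the new accept is not reached)
  (b*·a)+ ∪ b — C = 1 + 5 + 1 = 7 (the new accept is not ε-reachable since no branch accepts ε)
  ((b*·a)+ ∪ b)* — the star's fresh start ε-reaches both the body's start and the fresh accept: C = 2 + 7 = 9
  b ∪ (b·a)* ∪ ((b*·a)+ ∪ b)* — new start ε-reaches every alternative's start; at least one alternative accepts ε, so the union's new accept is reached too: C = 1 + 1 + 3 + 9 + 1 = 15

15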